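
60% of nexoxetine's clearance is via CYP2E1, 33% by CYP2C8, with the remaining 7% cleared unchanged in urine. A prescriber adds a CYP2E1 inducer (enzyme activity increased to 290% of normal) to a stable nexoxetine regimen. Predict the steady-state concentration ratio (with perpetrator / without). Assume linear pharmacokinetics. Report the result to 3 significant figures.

0.467

CYP2E1: 0.6 × 2.9 = 1.74
CYP2C8: 0.33 (unchanged)
Other: 0.07 (unchanged)
CL_new/CL_old = 1.74 + 0.33 + 0.07 = 2.14.
Steady-state concentration ratio = CL_old/CL_new = 1 / 2.14 = 0.467.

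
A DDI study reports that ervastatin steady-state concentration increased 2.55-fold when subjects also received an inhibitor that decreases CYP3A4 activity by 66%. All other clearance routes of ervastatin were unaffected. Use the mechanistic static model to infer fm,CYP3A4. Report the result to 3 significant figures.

0.921

Let fm be the CYP3A4 fraction. New clearance relative to baseline = fm × 0.34 + (1 − fm).
Steady-state concentration ratio = 1 / (new CL fraction), so new CL fraction = 1 / 2.55 = 0.3922.
fm × 0.34 + 1 − fm = 0.3922  ⇒  fm × (0.34 − 1) = −0.6078  ⇒  fm = 0.921.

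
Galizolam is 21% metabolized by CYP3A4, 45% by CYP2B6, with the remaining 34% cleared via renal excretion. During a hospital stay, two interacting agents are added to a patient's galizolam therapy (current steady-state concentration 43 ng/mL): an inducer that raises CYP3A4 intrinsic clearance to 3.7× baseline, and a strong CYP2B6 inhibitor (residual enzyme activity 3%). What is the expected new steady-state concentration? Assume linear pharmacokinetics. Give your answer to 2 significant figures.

CYP3A4: 0.21 × 3.7 = 0.777
CYP2B6: 0.45 × 0.03 = 0.0135
Other: 0.34 (unchanged)
Relative clearance = 0.777 + 0.0135 + 0.34 = 1.1305.
New steady-state concentration = 43 / 1.1305 = 38 ng/mL (concentration scales inversely with clearance).

38 ng/mL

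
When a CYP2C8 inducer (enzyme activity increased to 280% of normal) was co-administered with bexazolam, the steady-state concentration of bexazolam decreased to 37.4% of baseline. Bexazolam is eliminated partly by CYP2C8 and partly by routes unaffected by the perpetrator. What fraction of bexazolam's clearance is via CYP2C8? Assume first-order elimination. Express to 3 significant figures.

0.930

Let x = fm,CYP2C8. Because steady-state concentration ∝ 1/CL, relative clearance rose to 1/0.374 = 2.674.
Setting x·2.8 + (1 − x) = 2.674 and solving: x = (2.674 − 1)/(2.8 − 1) = 0.930.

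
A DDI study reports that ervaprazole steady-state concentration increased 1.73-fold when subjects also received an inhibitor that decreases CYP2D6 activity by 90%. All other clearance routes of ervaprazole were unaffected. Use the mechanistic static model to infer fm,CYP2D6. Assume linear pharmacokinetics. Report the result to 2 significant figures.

Let x = fm,CYP2D6. Because steady-state concentration ∝ 1/CL, relative clearance fell to 1/1.73 = 0.578.
Only the CYP2D6 route changed, so 0.578 = x·0.1 + (1 − x), giving x = 0.47.

0.47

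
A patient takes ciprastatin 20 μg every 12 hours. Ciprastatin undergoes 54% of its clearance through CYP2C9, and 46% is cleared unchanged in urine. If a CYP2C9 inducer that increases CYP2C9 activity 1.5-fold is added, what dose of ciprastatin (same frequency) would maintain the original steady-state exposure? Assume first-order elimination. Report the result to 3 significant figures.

25.4 μg

The CYP2C9 pathway (54% of clearance) increases to 1.5× activity: 0.54 × 1.5 = 0.81.
The remaining 46% of clearance is unaffected.
Relative clearance = 0.81 + 0.46 = 1.27.
Css,avg = (dose rate)/CL, so holding Css fixed requires dose ∝ CL: 20 × 1.27 = 25.4 μg.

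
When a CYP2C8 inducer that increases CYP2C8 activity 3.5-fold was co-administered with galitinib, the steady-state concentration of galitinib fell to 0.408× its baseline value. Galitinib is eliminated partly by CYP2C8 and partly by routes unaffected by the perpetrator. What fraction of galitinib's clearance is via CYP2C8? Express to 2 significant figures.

Let fm be the CYP2C8 fraction. New clearance relative to baseline = fm × 3.5 + (1 − fm).
Steady-state concentration ratio = 1 / (new CL fraction), so new CL fraction = 1 / 0.408 = 2.451.
fm × 3.5 + 1 − fm = 2.451  ⇒  fm × (3.5 − 1) = 1.451  ⇒  fm = 0.58.

0.58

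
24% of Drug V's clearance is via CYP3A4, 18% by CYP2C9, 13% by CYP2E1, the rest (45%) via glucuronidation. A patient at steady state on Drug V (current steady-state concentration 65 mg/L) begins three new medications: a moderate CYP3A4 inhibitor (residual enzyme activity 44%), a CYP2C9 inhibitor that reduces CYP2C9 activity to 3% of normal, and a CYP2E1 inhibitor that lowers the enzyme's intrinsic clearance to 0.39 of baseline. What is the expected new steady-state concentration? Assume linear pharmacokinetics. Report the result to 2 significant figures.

1.1 × 10² mg/L

The CYP3A4 pathway (24% of clearance) is reduced to 0.44× activity: 0.24 × 0.44 = 0.1056.
The CYP2C9 pathway (18% of clearance) falls to 0.03× activity: 0.18 × 0.03 = 0.0054.
The CYP2E1 pathway (13% of clearance) is reduced to 0.39× activity: 0.13 × 0.39 = 0.0507.
Non-CYP routes (45%) are unchanged.
CL_new/CL_old = 0.1056 + 0.0054 + 0.0507 + 0.45 = 0.6117.
New steady-state concentration = 65 / 0.6117 = 1.1 × 10² mg/L (concentration scales inversely with clearance).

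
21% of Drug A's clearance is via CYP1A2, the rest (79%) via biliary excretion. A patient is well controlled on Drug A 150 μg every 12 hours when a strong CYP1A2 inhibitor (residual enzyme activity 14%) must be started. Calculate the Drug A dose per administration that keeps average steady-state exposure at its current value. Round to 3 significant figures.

CYP1A2: 0.21 × 0.14 = 0.0294
Other: 0.79 (unchanged)
Relative clearance = 0.0294 + 0.79 = 0.8194.
Exposure is unchanged when dose changes in proportion to clearance. New dose = 150 μg × 0.8194 = 123 μg.

123 μg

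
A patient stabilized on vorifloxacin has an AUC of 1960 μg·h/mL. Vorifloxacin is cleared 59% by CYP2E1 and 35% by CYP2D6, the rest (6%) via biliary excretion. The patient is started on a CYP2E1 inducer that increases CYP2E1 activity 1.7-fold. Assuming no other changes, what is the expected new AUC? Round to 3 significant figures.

1.39 × 10³ μg·h/mL

CYP2E1: 0.59 × 1.7 = 1.003
CYP2D6: 0.35 (unchanged)
Other: 0.06 (unchanged)
Relative clearance = 1.003 + 0.35 + 0.06 = 1.413.
With dosing unchanged, AUC scales as 1/CL: 1960 / 1.413 = 1.39 × 10³ μg·h/mL.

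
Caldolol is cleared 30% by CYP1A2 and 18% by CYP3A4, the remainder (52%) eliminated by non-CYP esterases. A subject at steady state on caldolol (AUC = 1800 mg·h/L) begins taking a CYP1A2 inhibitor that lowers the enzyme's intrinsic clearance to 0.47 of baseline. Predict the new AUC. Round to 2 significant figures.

CYP1A2: 0.3 × 0.47 = 0.141
CYP3A4: 0.18 (unchanged)
Other: 0.52 (unchanged)
Relative clearance = 0.141 + 0.18 + 0.52 = 0.841.
With dosing unchanged, AUC scales as 1/CL: 1800 / 0.841 = 2.1 × 10³ mg·h/L.

2.1 × 10³ mg·h/L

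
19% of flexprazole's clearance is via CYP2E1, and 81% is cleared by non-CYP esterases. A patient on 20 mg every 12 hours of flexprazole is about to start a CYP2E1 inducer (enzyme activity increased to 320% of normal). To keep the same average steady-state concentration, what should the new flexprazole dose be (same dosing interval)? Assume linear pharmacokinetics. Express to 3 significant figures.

The CYP2E1 pathway (19% of clearance) is boosted to 3.2× activity: 0.19 × 3.2 = 0.608.
The remaining 81% of clearance is unaffected.
New clearance relative to baseline: 0.608 + 0.81 = 1.418.
Css,avg = (dose rate)/CL, so holding Css fixed requires dose ∝ CL: 20 × 1.418 = 28.4 mg.

28.4 mg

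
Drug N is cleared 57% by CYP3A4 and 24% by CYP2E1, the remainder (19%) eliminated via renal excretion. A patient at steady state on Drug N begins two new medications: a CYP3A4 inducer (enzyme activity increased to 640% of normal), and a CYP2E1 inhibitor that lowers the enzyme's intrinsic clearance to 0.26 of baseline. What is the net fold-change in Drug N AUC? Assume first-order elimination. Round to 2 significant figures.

CYP3A4: 0.57 × 6.4 = 3.648
CYP2E1: 0.24 × 0.26 = 0.0624
Other: 0.19 (unchanged)
New clearance relative to baseline: 3.648 + 0.0624 + 0.19 = 3.9004.
AUC ∝ 1/CL: fold-change = 1 / 3.9004 = 0.26.

0.26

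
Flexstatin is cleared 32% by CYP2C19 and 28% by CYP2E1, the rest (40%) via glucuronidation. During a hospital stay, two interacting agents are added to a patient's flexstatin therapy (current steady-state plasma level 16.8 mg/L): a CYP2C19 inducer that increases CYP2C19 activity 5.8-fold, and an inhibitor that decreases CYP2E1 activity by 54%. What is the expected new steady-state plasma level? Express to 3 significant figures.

The CYP2C19 pathway (32% of clearance) rises to 5.8× activity: 0.32 × 5.8 = 1.856.
The CYP2E1 pathway (28% of clearance) drops to 0.46× activity: 0.28 × 0.46 = 0.1288.
Non-CYP routes (40%) are unchanged.
CL_new/CL_old = 1.856 + 0.1288 + 0.4 = 2.3848.
Steady-state plasma level ∝ 1/CL: new value = 16.8 / 2.3848 = 7.04 mg/L.

7.04 mg/L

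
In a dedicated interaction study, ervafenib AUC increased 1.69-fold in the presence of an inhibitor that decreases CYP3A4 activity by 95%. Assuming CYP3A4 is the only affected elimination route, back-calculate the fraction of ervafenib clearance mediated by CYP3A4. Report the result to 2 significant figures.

0.43

Write x for the fraction cleared via CYP3A4. The observed AUC change means clearance fell to 1/1.69 = 0.5917 of baseline.
Setting x·0.05 + (1 − x) = 0.5917 and solving: x = (0.5917 − 1)/(0.05 − 1) = 0.43.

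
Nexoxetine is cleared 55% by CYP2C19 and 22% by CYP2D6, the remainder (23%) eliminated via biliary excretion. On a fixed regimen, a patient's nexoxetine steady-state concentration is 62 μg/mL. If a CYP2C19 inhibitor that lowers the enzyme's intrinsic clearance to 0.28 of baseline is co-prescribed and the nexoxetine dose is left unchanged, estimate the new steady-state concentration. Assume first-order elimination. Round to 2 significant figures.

1.0 × 10² μg/mL

The CYP2C19 pathway (55% of clearance) is reduced to 0.28× activity: 0.55 × 0.28 = 0.154.
CYP2D6 (22%) and the residual 23% are unaffected.
Relative clearance = 0.154 + 0.22 + 0.23 = 0.604.
With dosing unchanged, steady-state concentration scales as 1/CL: 62 / 0.604 = 1.0 × 10² μg/mL.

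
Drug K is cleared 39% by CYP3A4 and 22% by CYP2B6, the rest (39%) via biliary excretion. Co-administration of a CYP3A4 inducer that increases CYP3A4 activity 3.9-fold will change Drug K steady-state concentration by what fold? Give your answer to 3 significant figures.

The CYP3A4 pathway (39% of clearance) rises to 3.9× activity: 0.39 × 3.9 = 1.521.
CYP2B6 (22%) and the residual 39% are unaffected.
CL_new/CL_old = 1.521 + 0.22 + 0.39 = 2.131.
Steady-state concentration ratio = CL_old/CL_new = 1 / 2.131 = 0.469.

0.469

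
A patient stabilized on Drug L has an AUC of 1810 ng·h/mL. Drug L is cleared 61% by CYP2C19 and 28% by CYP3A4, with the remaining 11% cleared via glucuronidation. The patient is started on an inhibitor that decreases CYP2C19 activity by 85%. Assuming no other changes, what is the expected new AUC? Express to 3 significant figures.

CYP2C19: 0.61 × 0.15 = 0.0915
CYP3A4: 0.28 (unchanged)
Other: 0.11 (unchanged)
New clearance relative to baseline: 0.0915 + 0.28 + 0.11 = 0.4815.
AUC ∝ 1/CL, so new value = 1810 / 0.4815 = 3.76 × 10³ ng·h/mL.

3.76 × 10³ ng·h/mL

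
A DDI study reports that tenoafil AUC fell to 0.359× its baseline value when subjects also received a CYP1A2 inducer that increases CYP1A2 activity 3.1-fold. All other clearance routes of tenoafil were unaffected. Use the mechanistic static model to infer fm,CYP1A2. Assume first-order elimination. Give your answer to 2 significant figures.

0.85

Let fm be the CYP1A2 fraction. New clearance relative to baseline = fm × 3.1 + (1 − fm).
AUC ratio = 1 / (new CL fraction), so new CL fraction = 1 / 0.359 = 2.786.
fm × 3.1 + 1 − fm = 2.786  ⇒  fm × (3.1 − 1) = 1.786  ⇒  fm = 0.85.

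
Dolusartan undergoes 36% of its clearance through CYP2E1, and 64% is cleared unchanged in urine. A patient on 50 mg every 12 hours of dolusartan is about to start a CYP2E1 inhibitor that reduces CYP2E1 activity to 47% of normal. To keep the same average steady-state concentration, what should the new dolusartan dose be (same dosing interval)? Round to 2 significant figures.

40 mg

CYP2E1: 0.36 × 0.47 = 0.1692
Other: 0.64 (unchanged)
New clearance relative to baseline: 0.1692 + 0.64 = 0.8092.
Css,avg = (dose rate)/CL, so holding Css fixed requires dose ∝ CL: 50 × 0.8092 = 40 mg.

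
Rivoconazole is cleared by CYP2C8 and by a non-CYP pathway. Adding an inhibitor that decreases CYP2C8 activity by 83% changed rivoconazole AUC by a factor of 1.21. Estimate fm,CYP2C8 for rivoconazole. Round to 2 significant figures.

0.21

Call the CYP2C8 fraction fm. After the interaction, CL_new/CL_old = fm × 0.17 + (1 − fm).
AUC ratio = 1 / (new CL fraction), so new CL fraction = 1 / 1.21 = 0.8264.
fm × 0.17 + 1 − fm = 0.8264  ⇒  fm × (0.17 − 1) = −0.1736  ⇒  fm = 0.21.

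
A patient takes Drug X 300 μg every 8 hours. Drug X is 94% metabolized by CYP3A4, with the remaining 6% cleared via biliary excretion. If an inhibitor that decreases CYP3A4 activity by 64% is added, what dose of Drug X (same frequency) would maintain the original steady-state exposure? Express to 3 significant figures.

120 μg

The CYP3A4 pathway (94% of clearance) drops to 0.36× activity: 0.94 × 0.36 = 0.3384.
Non-CYP routes (6%) are unchanged.
Relative clearance = 0.3384 + 0.06 = 0.3984.
Exposure is unchanged when dose changes in proportion to clearance. New dose = 300 μg × 0.3984 = 120 μg.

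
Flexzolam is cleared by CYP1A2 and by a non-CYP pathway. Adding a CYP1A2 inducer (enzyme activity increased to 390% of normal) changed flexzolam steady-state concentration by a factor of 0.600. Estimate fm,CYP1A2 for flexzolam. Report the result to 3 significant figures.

Let fm be the CYP1A2 fraction. New clearance relative to baseline = fm × 3.9 + (1 − fm).
Steady-state concentration ratio = 1 / (new CL fraction), so new CL fraction = 1 / 0.600 = 1.667.
fm × 3.9 + 1 − fm = 1.667  ⇒  fm × (3.9 − 1) = 0.6667  ⇒  fm = 0.230.

0.230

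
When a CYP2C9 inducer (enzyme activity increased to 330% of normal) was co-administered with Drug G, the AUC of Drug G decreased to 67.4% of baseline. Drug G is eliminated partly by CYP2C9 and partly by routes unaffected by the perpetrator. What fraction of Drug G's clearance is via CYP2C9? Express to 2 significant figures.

Write x for the fraction cleared via CYP2C9. The observed AUC change means clearance rose to 1/0.674 = 1.484 of baseline.
Setting x·3.3 + (1 − x) = 1.484 and solving: x = (1.484 − 1)/(3.3 − 1) = 0.21.

0.21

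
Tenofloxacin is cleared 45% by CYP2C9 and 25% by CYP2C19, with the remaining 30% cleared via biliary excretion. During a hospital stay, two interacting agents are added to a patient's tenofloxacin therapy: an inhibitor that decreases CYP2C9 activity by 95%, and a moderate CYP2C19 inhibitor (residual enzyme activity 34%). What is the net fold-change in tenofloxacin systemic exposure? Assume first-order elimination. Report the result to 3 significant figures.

2.45

CYP2C9: 0.45 × 0.05 = 0.0225
CYP2C19: 0.25 × 0.34 = 0.085
Other: 0.3 (unchanged)
Relative clearance = 0.0225 + 0.085 + 0.3 = 0.4075.
Net systemic exposure ratio = 1 / 0.4075 = 2.45.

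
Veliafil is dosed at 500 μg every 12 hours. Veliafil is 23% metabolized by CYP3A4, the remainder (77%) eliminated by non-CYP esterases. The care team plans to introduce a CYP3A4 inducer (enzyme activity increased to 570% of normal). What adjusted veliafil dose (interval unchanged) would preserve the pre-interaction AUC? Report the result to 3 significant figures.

1.04 × 10³ μg

The CYP3A4 pathway (23% of clearance) rises to 5.7× activity: 0.23 × 5.7 = 1.311.
The remaining 77% of clearance is unaffected.
Relative clearance = 1.311 + 0.77 = 2.081.
Css,avg = (dose rate)/CL, so holding Css fixed requires dose ∝ CL: 500 × 2.081 = 1.04 × 10³ μg.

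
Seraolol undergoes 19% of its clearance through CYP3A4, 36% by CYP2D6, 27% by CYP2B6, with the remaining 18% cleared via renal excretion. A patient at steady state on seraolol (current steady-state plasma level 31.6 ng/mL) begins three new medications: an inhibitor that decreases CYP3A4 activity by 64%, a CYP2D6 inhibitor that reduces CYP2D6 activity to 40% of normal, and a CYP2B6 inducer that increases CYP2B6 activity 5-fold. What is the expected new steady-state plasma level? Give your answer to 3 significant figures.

The CYP3A4 pathway (19% of clearance) drops to 0.36× activity: 0.19 × 0.36 = 0.0684.
The CYP2D6 pathway (36% of clearance) falls to 0.4× activity: 0.36 × 0.4 = 0.144.
The CYP2B6 pathway (27% of clearance) increases to 5× activity: 0.27 × 5 = 1.35.
The remaining 18% of clearance is unaffected.
CL_new/CL_old = 0.0684 + 0.144 + 1.35 + 0.18 = 1.7424.
Dividing the baseline by the relative clearance: 31.6 / 1.7424 = 18.1 ng/mL.

18.1 ng/mL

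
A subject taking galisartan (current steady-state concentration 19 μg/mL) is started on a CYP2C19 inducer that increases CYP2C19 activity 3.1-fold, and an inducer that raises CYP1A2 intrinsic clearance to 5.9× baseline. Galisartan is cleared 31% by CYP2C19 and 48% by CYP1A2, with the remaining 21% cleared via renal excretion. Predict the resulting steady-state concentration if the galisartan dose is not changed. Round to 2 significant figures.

CYP2C19: 0.31 × 3.1 = 0.961
CYP1A2: 0.48 × 5.9 = 2.832
Other: 0.21 (unchanged)
CL_new/CL_old = 0.961 + 2.832 + 0.21 = 4.003.
Steady-state concentration ∝ 1/CL: new value = 19 / 4.003 = 4.7 μg/mL.

4.7 μg/mL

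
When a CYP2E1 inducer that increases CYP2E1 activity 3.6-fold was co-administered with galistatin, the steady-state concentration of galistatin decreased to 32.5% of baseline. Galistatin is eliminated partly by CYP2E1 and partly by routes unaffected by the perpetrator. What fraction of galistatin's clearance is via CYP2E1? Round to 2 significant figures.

Call the CYP2E1 fraction fm. After the interaction, CL_new/CL_old = fm × 3.6 + (1 − fm).
Steady-state concentration ratio = 1 / (new CL fraction), so new CL fraction = 1 / 0.325 = 3.077.
fm × 3.6 + 1 − fm = 3.077  ⇒  fm × (3.6 − 1) = 2.077  ⇒  fm = 0.80.

0.80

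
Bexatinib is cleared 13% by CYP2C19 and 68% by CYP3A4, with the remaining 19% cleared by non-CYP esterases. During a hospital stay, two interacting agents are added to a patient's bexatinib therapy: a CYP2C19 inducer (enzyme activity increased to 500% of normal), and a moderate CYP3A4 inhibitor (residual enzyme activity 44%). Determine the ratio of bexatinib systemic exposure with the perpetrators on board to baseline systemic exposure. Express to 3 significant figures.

0.878

The CYP2C19 pathway (13% of clearance) is boosted to 5× activity: 0.13 × 5 = 0.65.
The CYP3A4 pathway (68% of clearance) is reduced to 0.44× activity: 0.68 × 0.44 = 0.2992.
Non-CYP routes (19%) are unchanged.
CL_new/CL_old = 0.65 + 0.2992 + 0.19 = 1.1392.
Systemic exposure ∝ 1/CL: fold-change = 1 / 1.1392 = 0.878.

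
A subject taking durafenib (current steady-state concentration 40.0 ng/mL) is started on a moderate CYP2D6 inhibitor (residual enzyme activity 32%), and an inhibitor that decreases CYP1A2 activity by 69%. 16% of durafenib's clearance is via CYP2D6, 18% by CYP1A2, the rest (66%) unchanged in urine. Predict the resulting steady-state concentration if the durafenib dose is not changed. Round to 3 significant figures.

CYP2D6: 0.16 × 0.32 = 0.0512
CYP1A2: 0.18 × 0.31 = 0.0558
Other: 0.66 (unchanged)
CL_new/CL_old = 0.0512 + 0.0558 + 0.66 = 0.767.
Dividing the baseline by the relative clearance: 40.0 / 0.767 = 52.2 ng/mL.

52.2 ng/mL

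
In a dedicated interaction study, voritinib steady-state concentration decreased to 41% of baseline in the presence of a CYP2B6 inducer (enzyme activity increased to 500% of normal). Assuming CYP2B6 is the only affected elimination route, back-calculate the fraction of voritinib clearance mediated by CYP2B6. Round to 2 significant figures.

0.36

Call the CYP2B6 fraction fm. After the interaction, CL_new/CL_old = fm × 5 + (1 − fm).
Steady-state concentration ratio = 1 / (new CL fraction), so new CL fraction = 1 / 0.410 = 2.439.
fm × 5 + 1 − fm = 2.439  ⇒  fm × (5 − 1) = 1.439  ⇒  fm = 0.36.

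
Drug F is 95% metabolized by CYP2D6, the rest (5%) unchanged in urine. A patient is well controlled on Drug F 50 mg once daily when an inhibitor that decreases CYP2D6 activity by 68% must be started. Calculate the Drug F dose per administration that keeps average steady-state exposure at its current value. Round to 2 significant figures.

CYP2D6: 0.95 × 0.32 = 0.304
Other: 0.05 (unchanged)
CL_new/CL_old = 0.304 + 0.05 = 0.354.
To maintain the same steady-state level, dose must scale with clearance: new dose = 50 × 0.354 = 18 mg.

18 mg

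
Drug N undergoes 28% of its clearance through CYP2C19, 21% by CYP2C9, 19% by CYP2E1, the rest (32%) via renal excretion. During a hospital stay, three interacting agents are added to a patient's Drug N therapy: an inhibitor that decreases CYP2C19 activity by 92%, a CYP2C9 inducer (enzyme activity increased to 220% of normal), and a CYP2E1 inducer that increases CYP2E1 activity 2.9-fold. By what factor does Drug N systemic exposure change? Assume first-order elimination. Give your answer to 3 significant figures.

0.738

The CYP2C19 pathway (28% of clearance) is reduced to 0.08× activity: 0.28 × 0.08 = 0.0224.
The CYP2C9 pathway (21% of clearance) is boosted to 2.2× activity: 0.21 × 2.2 = 0.462.
The CYP2E1 pathway (19% of clearance) increases to 2.9× activity: 0.19 × 2.9 = 0.551.
Non-CYP routes (32%) are unchanged.
Relative clearance = 0.0224 + 0.462 + 0.551 + 0.32 = 1.3554.
Because systemic exposure varies inversely with clearance, the combined effect is 1 / 1.3554 = 0.738.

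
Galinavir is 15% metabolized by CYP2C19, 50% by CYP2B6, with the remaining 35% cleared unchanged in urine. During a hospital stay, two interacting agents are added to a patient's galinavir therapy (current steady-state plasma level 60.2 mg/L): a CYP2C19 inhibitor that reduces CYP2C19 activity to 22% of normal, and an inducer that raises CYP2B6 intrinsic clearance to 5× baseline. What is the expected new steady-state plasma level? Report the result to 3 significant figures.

The CYP2C19 pathway (15% of clearance) falls to 0.22× activity: 0.15 × 0.22 = 0.033.
The CYP2B6 pathway (50% of clearance) increases to 5× activity: 0.5 × 5 = 2.5.
The remaining 35% of clearance is unaffected.
New clearance relative to baseline: 0.033 + 2.5 + 0.35 = 2.883.
New steady-state plasma level = 60.2 / 2.883 = 20.9 mg/L (concentration scales inversely with clearance).

20.9 mg/L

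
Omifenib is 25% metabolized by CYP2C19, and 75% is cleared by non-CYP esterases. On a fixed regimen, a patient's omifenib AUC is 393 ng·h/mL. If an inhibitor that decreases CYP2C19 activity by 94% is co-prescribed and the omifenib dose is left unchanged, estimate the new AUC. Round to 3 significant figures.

514 ng·h/mL

CYP2C19: 0.25 × 0.06 = 0.015
Other: 0.75 (unchanged)
Relative clearance = 0.015 + 0.75 = 0.765.
With dosing unchanged, AUC scales as 1/CL: 393 / 0.765 = 514 ng·h/mL.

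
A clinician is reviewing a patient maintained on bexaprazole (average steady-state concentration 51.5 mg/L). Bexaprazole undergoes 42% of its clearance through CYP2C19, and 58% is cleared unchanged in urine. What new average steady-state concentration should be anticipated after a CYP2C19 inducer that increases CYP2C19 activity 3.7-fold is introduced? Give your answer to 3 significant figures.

The CYP2C19 pathway (42% of clearance) is boosted to 3.7× activity: 0.42 × 3.7 = 1.554.
Non-CYP routes (58%) are unchanged.
New clearance relative to baseline: 1.554 + 0.58 = 2.134.
Average steady-state concentration ∝ 1/CL, so new value = 51.5 / 2.134 = 24.1 mg/L.

24.1 mg/L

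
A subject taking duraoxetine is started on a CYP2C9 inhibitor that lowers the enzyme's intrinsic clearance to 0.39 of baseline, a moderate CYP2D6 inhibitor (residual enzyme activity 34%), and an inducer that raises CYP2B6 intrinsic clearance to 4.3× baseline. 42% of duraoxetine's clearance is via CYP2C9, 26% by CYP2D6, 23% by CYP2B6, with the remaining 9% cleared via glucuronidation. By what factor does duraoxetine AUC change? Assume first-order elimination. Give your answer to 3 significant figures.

CYP2C9: 0.42 × 0.39 = 0.1638
CYP2D6: 0.26 × 0.34 = 0.0884
CYP2B6: 0.23 × 4.3 = 0.989
Other: 0.09 (unchanged)
New clearance relative to baseline: 0.1638 + 0.0884 + 0.989 + 0.09 = 1.3312.
Net AUC ratio = 1 / 1.3312 = 0.751.

0.751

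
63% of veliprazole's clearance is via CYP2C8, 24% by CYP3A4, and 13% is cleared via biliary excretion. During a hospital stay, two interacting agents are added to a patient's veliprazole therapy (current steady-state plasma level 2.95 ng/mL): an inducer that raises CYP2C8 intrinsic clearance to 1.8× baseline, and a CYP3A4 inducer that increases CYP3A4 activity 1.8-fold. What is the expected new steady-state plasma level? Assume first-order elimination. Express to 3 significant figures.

1.74 ng/mL

The CYP2C8 pathway (63% of clearance) rises to 1.8× activity: 0.63 × 1.8 = 1.134.
The CYP3A4 pathway (24% of clearance) rises to 1.8× activity: 0.24 × 1.8 = 0.432.
The remaining 13% of clearance is unaffected.
Relative clearance = 1.134 + 0.432 + 0.13 = 1.696.
Dividing the baseline by the relative clearance: 2.95 / 1.696 = 1.74 ng/mL.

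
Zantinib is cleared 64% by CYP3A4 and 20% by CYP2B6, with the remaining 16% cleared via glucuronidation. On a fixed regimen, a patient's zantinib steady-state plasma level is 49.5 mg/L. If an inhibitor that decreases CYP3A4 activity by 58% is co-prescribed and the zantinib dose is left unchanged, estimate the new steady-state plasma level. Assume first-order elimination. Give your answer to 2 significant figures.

The CYP3A4 pathway (64% of clearance) drops to 0.42× activity: 0.64 × 0.42 = 0.2688.
CYP2B6 (20%) and the residual 16% are unaffected.
CL_new/CL_old = 0.2688 + 0.2 + 0.16 = 0.6288.
New steady-state plasma level = baseline ÷ relative clearance = 49.5 / 0.6288 = 79 mg/L.

79 mg/L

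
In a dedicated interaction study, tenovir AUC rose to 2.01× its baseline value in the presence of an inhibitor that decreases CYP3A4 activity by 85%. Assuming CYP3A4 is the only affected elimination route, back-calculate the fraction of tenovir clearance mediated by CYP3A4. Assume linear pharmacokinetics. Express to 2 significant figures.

Call the CYP3A4 fraction fm. After the interaction, CL_new/CL_old = fm × 0.15 + (1 − fm).
AUC ratio = 1 / (new CL fraction), so new CL fraction = 1 / 2.01 = 0.4975.
fm × 0.15 + 1 − fm = 0.4975  ⇒  fm × (0.15 − 1) = −0.5025  ⇒  fm = 0.59.

0.59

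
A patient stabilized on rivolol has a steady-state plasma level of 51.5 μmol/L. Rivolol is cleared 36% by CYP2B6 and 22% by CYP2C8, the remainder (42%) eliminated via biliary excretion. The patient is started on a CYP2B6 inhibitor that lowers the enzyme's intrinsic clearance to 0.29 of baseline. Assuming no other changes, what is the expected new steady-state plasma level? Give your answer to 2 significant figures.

69 μmol/L

The CYP2B6 pathway (36% of clearance) falls to 0.29× activity: 0.36 × 0.29 = 0.1044.
CYP2C8 (22%) and the residual 42% are unaffected.
Relative clearance = 0.1044 + 0.22 + 0.42 = 0.7444.
With dosing unchanged, steady-state plasma level scales as 1/CL: 51.5 / 0.7444 = 69 μmol/L.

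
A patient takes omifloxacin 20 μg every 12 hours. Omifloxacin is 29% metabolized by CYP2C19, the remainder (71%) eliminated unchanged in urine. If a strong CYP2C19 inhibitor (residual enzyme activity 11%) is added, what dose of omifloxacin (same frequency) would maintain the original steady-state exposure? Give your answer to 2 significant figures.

The CYP2C19 pathway (29% of clearance) drops to 0.11× activity: 0.29 × 0.11 = 0.0319.
Non-CYP routes (71%) are unchanged.
Relative clearance = 0.0319 + 0.71 = 0.7419.
To maintain the same steady-state level, dose must scale with clearance: new dose = 20 × 0.7419 = 15 μg.

15 μg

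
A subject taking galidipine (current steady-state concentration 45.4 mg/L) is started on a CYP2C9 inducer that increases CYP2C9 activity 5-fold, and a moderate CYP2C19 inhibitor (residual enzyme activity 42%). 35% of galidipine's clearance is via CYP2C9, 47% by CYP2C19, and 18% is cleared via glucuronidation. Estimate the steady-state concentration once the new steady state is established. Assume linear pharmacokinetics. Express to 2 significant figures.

The CYP2C9 pathway (35% of clearance) increases to 5× activity: 0.35 × 5 = 1.75.
The CYP2C19 pathway (47% of clearance) drops to 0.42× activity: 0.47 × 0.42 = 0.1974.
Non-CYP routes (18%) are unchanged.
Relative clearance = 1.75 + 0.1974 + 0.18 = 2.1274.
Dividing the baseline by the relative clearance: 45.4 / 2.1274 = 21 mg/L.

21 mg/L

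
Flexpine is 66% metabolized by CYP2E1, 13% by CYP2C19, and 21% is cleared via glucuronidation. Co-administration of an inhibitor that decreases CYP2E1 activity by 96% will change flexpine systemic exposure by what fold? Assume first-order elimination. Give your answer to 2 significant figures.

CYP2E1: 0.66 × 0.04 = 0.0264
CYP2C19: 0.13 (unchanged)
Other: 0.21 (unchanged)
Relative clearance = 0.0264 + 0.13 + 0.21 = 0.3664.
Systemic exposure is inversely proportional to clearance, so the fold-change is 1 / 0.3664 = 2.7.

2.7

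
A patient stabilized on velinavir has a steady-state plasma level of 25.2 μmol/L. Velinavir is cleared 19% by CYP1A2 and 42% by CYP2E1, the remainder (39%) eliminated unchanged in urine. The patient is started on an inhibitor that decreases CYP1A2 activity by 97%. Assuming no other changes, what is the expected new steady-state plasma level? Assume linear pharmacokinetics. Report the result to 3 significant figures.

The CYP1A2 pathway (19% of clearance) drops to 0.03× activity: 0.19 × 0.03 = 0.0057.
CYP2E1 (42%) and the residual 39% are unaffected.
CL_new/CL_old = 0.0057 + 0.42 + 0.39 = 0.8157.
New steady-state plasma level = baseline ÷ relative clearance = 25.2 / 0.8157 = 30.9 μmol/L.

30.9 μmol/L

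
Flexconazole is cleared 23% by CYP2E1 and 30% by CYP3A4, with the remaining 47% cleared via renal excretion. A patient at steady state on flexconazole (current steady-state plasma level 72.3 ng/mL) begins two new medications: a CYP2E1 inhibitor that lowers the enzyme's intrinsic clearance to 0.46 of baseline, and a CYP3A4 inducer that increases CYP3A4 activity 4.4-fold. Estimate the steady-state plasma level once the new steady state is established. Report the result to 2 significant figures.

38 ng/mL

CYP2E1: 0.23 × 0.46 = 0.1058
CYP3A4: 0.3 × 4.4 = 1.32
Other: 0.47 (unchanged)
New clearance relative to baseline: 0.1058 + 1.32 + 0.47 = 1.8958.
Dividing the baseline by the relative clearance: 72.3 / 1.8958 = 38 ng/mL.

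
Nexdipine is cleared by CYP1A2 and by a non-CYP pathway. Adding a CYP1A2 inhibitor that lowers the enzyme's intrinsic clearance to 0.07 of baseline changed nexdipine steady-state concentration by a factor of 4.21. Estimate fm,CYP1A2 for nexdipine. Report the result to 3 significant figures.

Let fm be the CYP1A2 fraction. New clearance relative to baseline = fm × 0.07 + (1 − fm).
Steady-state concentration ratio = 1 / (new CL fraction), so new CL fraction = 1 / 4.21 = 0.2375.
fm × 0.07 + 1 − fm = 0.2375  ⇒  fm × (0.07 − 1) = −0.7625  ⇒  fm = 0.820.

0.820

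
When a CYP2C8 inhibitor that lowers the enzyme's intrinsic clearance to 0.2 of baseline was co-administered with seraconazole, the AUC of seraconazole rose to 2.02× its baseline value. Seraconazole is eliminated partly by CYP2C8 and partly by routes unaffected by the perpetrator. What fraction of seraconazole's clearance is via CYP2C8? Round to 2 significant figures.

Let fm be the CYP2C8 fraction. New clearance relative to baseline = fm × 0.2 + (1 − fm).
AUC ratio = 1 / (new CL fraction), so new CL fraction = 1 / 2.02 = 0.495.
fm × 0.2 + 1 − fm = 0.495  ⇒  fm × (0.2 − 1) = −0.505  ⇒  fm = 0.63.

0.63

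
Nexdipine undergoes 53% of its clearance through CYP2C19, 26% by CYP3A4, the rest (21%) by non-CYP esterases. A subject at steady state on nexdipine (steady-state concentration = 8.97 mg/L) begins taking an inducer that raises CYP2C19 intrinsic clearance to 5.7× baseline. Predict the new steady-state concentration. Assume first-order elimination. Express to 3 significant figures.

The CYP2C19 pathway (53% of clearance) is boosted to 5.7× activity: 0.53 × 5.7 = 3.021.
CYP3A4 (26%) and the residual 21% are unaffected.
CL_new/CL_old = 3.021 + 0.26 + 0.21 = 3.491.
Steady-state concentration ∝ 1/CL, so new value = 8.97 / 3.491 = 2.57 mg/L.

2.57 mg/L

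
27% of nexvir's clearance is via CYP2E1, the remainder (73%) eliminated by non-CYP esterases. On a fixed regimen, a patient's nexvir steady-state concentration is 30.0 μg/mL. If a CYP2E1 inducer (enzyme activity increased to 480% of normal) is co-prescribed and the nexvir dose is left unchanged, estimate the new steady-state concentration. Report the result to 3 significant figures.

The CYP2E1 pathway (27% of clearance) is boosted to 4.8× activity: 0.27 × 4.8 = 1.296.
The remaining 73% of clearance is unaffected.
CL_new/CL_old = 1.296 + 0.73 = 2.026.
With dosing unchanged, steady-state concentration scales as 1/CL: 30.0 / 2.026 = 14.8 μg/mL.

14.8 μg/mL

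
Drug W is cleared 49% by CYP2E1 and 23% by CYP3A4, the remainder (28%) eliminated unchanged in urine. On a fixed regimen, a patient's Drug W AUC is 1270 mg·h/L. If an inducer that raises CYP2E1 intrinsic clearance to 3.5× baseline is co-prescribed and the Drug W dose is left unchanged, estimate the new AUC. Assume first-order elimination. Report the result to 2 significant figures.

5.7 × 10² mg·h/L

CYP2E1: 0.49 × 3.5 = 1.715
CYP3A4: 0.23 (unchanged)
Other: 0.28 (unchanged)
Relative clearance = 1.715 + 0.23 + 0.28 = 2.225.
With dosing unchanged, AUC scales as 1/CL: 1270 / 2.225 = 5.7 × 10² mg·h/L.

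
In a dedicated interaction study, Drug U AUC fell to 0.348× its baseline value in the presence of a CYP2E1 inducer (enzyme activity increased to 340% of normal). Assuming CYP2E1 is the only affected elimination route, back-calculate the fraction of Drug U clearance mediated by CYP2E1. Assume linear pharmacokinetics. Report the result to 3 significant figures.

Call the CYP2E1 fraction fm. After the interaction, CL_new/CL_old = fm × 3.4 + (1 − fm).
AUC ratio = 1 / (new CL fraction), so new CL fraction = 1 / 0.348 = 2.874.
fm × 3.4 + 1 − fm = 2.874  ⇒  fm × (3.4 − 1) = 1.874  ⇒  fm = 0.781.

0.781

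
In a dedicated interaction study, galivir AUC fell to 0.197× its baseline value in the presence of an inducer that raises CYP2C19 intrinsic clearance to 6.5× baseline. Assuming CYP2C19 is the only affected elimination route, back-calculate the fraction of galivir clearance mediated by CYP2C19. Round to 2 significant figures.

0.74

CL'/CL = 1 / 0.197 = 5.076
6.5·fm + (1 − fm) = 5.076
fm = (5.076 − 1) / (6.5 − 1) = 0.74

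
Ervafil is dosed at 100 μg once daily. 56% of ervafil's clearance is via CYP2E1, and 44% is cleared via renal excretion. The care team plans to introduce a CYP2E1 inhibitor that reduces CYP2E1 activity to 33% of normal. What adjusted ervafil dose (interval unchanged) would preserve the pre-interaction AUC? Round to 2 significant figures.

CYP2E1: 0.56 × 0.33 = 0.1848
Other: 0.44 (unchanged)
CL_new/CL_old = 0.1848 + 0.44 = 0.6248.
Css,avg = (dose rate)/CL, so holding Css fixed requires dose ∝ CL: 100 × 0.6248 = 62 μg.

62 μg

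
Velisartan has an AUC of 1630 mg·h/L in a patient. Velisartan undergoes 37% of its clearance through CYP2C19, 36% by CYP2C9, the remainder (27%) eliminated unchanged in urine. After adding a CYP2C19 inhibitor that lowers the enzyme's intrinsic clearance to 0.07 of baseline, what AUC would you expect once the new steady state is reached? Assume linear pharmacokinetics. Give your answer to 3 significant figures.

2.49 × 10³ mg·h/L

The CYP2C19 pathway (37% of clearance) falls to 0.07× activity: 0.37 × 0.07 = 0.0259.
CYP2C9 (36%) and the residual 27% are unaffected.
Relative clearance = 0.0259 + 0.36 + 0.27 = 0.6559.
AUC ∝ 1/CL, so new value = 1630 / 0.6559 = 2.49 × 10³ mg·h/L.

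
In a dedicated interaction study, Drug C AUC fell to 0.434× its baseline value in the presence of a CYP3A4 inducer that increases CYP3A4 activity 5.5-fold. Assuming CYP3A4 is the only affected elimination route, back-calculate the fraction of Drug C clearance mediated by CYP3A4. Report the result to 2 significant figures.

0.29

Let fm be the CYP3A4 fraction. New clearance relative to baseline = fm × 5.5 + (1 − fm).
AUC ratio = 1 / (new CL fraction), so new CL fraction = 1 / 0.434 = 2.304.
fm × 5.5 + 1 − fm = 2.304  ⇒  fm × (5.5 − 1) = 1.304  ⇒  fm = 0.29.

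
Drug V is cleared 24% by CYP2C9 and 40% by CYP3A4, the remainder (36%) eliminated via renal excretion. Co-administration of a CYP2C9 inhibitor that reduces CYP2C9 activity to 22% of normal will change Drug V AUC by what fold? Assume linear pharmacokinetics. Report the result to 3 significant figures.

CYP2C9: 0.24 × 0.22 = 0.0528
CYP3A4: 0.4 (unchanged)
Other: 0.36 (unchanged)
Relative clearance = 0.0528 + 0.4 + 0.36 = 0.8128.
Since AUC ∝ 1/CL, the ratio is 1 / 0.8128 = 1.23.

1.23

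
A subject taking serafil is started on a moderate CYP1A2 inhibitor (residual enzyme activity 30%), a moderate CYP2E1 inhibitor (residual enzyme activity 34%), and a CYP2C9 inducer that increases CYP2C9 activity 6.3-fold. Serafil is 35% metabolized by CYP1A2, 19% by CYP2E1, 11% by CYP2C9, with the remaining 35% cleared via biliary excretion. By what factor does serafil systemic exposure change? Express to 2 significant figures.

0.82

The CYP1A2 pathway (35% of clearance) is reduced to 0.3× activity: 0.35 × 0.3 = 0.105.
The CYP2E1 pathway (19% of clearance) drops to 0.34× activity: 0.19 × 0.34 = 0.0646.
The CYP2C9 pathway (11% of clearance) is boosted to 6.3× activity: 0.11 × 6.3 = 0.693.
Non-CYP routes (35%) are unchanged.
CL_new/CL_old = 0.105 + 0.0646 + 0.693 + 0.35 = 1.2126.
Net systemic exposure ratio = 1 / 1.2126 = 0.82.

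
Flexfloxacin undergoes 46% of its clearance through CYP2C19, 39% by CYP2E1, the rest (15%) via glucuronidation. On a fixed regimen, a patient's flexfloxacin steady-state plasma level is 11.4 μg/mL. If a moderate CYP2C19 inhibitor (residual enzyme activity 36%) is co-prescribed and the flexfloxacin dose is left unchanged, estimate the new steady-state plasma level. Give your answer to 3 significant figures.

CYP2C19: 0.46 × 0.36 = 0.1656
CYP2E1: 0.39 (unchanged)
Other: 0.15 (unchanged)
New clearance relative to baseline: 0.1656 + 0.39 + 0.15 = 0.7056.
New steady-state plasma level = baseline ÷ relative clearance = 11.4 / 0.7056 = 16.2 μg/mL.

16.2 μg/mL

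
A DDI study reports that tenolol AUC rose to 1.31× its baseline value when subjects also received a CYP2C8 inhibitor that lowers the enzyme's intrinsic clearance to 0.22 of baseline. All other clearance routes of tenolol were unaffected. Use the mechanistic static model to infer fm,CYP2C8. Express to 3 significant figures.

Let fm be the CYP2C8 fraction. New clearance relative to baseline = fm × 0.22 + (1 − fm).
AUC ratio = 1 / (new CL fraction), so new CL fraction = 1 / 1.31 = 0.7634.
fm × 0.22 + 1 − fm = 0.7634  ⇒  fm × (0.22 − 1) = −0.2366  ⇒  fm = 0.303.

0.303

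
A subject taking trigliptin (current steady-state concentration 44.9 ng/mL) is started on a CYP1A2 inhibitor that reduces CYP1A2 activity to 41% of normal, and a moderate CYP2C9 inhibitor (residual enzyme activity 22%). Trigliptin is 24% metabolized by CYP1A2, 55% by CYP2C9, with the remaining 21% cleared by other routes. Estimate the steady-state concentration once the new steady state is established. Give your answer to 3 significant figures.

The CYP1A2 pathway (24% of clearance) is reduced to 0.41× activity: 0.24 × 0.41 = 0.0984.
The CYP2C9 pathway (55% of clearance) drops to 0.22× activity: 0.55 × 0.22 = 0.121.
The remaining 21% of clearance is unaffected.
CL_new/CL_old = 0.0984 + 0.121 + 0.21 = 0.4294.
Steady-state concentration ∝ 1/CL: new value = 44.9 / 0.4294 = 105 ng/mL.

105 ng/mL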